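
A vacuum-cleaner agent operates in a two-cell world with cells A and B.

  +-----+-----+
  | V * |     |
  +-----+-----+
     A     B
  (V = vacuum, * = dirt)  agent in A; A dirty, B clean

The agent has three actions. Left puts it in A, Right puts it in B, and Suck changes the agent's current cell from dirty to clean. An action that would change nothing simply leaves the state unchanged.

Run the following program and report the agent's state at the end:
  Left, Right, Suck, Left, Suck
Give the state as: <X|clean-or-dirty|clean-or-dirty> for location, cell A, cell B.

<A|clean|clean>

1) do Left; now <A|dirty|clean>
2) do Right; now <B|dirty|clean>
3) do Suck; now <B|dirty|clean>
4) do Left; now <A|dirty|clean>
5) do Suck; now <A|clean|clean>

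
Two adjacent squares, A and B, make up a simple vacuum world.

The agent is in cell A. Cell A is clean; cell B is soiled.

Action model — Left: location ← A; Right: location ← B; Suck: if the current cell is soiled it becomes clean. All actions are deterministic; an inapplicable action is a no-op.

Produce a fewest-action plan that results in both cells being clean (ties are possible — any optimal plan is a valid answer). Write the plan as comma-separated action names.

t=1 Right ⇒ loc=B A=clean B=soiled
t=2 Suck ⇒ loc=B A=clean B=clean
min 2: go B then Suck

Right, Suck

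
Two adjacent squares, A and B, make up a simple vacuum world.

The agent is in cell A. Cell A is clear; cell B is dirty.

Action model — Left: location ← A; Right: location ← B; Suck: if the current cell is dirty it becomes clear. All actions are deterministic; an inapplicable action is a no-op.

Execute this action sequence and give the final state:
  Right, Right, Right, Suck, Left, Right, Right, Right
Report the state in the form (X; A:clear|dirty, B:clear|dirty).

(B; A:clear, B:clear)

t=1 Right ⇒ (B; A:clear, B:dirty)
t=2 Right ⇒ (B; A:clear, B:dirty)
t=3 Right ⇒ (B; A:clear, B:dirty)
t=4 Suck ⇒ (B; A:clear, B:clear)
t=5 Left ⇒ (A; A:clear, B:clear)
t=6 Right ⇒ (B; A:clear, B:clear)
t=7 Right ⇒ (B; A:clear, B:clear)
t=8 Right ⇒ (B; A:clear, B:clear)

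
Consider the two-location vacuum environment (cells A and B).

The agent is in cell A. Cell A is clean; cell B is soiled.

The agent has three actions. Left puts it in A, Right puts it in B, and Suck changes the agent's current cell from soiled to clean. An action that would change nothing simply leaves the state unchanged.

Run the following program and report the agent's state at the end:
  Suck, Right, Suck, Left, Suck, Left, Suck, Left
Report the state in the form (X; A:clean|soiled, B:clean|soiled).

[1] after Suck: (A; A:clean, B:soiled)
[2] after Right: (B; A:clean, B:soiled)
[3] after Suck: (B; A:clean, B:clean)
[4] after Left: (A; A:clean, B:clean)
[5] after Suck: (A; A:clean, B:clean)
[6] after Left: (A; A:clean, B:clean)
[7] after Suck: (A; A:clean, B:clean)
[8] after Left: (A; A:clean, B:clean)

(A; A:clean, B:clean)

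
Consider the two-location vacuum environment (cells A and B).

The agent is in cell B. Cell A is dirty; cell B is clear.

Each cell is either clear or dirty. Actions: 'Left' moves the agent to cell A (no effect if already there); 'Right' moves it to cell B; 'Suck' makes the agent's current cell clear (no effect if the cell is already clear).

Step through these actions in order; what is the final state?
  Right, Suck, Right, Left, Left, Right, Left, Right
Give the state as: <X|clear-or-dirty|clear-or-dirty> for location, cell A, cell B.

t=1 Right ⇒ <B|dirty|clear>
t=2 Suck ⇒ <B|dirty|clear>
t=3 Right ⇒ <B|dirty|clear>
t=4 Left ⇒ <A|dirty|clear>
t=5 Left ⇒ <A|dirty|clear>
t=6 Right ⇒ <B|dirty|clear>
t=7 Left ⇒ <A|dirty|clear>
t=8 Right ⇒ <B|dirty|clear>

<B|dirty|clear>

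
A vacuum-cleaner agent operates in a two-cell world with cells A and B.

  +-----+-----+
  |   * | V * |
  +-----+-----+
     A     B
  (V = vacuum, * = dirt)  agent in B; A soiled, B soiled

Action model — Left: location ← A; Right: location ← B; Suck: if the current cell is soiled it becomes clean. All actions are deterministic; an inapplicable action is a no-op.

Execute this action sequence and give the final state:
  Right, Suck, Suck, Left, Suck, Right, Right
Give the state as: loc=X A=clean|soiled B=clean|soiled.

step 1/7 (Right): loc=B A=soiled B=soiled
step 2/7 (Suck): loc=B A=soiled B=clean
step 3/7 (Suck): loc=B A=soiled B=clean
step 4/7 (Left): loc=A A=soiled B=clean
step 5/7 (Suck): loc=A A=clean B=clean
step 6/7 (Right): loc=B A=clean B=clean
step 7/7 (Right): loc=B A=clean B=clean

loc=B A=clean B=clean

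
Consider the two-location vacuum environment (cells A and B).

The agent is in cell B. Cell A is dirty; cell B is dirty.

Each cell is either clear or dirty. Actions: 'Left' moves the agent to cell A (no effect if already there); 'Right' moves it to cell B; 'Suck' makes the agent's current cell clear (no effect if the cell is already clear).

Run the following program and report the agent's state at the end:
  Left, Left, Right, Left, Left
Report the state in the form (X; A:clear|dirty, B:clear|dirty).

1. Left → (A; A:dirty, B:dirty)
2. Left → (A; A:dirty, B:dirty)
3. Right → (B; A:dirty, B:dirty)
4. Left → (A; A:dirty, B:dirty)
5. Left → (A; A:dirty, B:dirty)

(A; A:dirty, B:dirty)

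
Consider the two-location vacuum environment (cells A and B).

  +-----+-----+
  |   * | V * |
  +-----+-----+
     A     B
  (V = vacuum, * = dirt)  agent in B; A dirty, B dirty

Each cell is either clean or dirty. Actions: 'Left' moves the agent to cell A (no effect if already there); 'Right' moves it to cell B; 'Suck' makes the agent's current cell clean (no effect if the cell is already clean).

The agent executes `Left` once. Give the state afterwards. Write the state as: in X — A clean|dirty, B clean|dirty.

in A — A dirty, B dirty

start: in B — A dirty, B dirty
t=1 Left ⇒ in A — A dirty, B dirty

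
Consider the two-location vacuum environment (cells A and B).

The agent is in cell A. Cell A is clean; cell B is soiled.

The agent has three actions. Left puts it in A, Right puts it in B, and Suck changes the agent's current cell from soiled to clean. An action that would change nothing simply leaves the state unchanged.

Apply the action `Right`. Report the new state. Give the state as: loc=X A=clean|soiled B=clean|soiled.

start: loc=A A=clean B=soiled
[1] after Right: loc=B A=clean B=soiled

loc=B A=clean B=soiled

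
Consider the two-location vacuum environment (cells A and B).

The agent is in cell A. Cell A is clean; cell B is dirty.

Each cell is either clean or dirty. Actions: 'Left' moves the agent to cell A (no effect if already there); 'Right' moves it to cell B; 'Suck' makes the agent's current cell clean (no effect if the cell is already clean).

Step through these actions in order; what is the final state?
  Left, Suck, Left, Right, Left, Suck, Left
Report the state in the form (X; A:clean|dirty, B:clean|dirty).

(A; A:clean, B:dirty)

t=1 Left ⇒ (A; A:clean, B:dirty)
t=2 Suck ⇒ (A; A:clean, B:dirty)
t=3 Left ⇒ (A; A:clean, B:dirty)
t=4 Right ⇒ (B; A:clean, B:dirty)
t=5 Left ⇒ (A; A:clean, B:dirty)
t=6 Suck ⇒ (A; A:clean, B:dirty)
t=7 Left ⇒ (A; A:clean, B:dirty)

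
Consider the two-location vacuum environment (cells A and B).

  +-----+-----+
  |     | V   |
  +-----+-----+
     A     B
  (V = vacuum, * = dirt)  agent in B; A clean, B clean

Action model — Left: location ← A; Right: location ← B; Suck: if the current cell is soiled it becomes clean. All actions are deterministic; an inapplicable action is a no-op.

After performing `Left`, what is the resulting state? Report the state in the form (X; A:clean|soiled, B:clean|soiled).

start: (B; A:clean, B:clean)
Left (#1): (A; A:clean, B:clean)

(A; A:clean, B:clean)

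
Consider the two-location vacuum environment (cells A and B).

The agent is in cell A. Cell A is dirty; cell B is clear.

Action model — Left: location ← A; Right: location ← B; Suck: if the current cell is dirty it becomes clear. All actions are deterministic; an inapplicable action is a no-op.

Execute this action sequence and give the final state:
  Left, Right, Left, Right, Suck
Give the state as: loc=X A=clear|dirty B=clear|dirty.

loc=B A=dirty B=clear

t=1 Left ⇒ loc=A A=dirty B=clear
t=2 Right ⇒ loc=B A=dirty B=clear
t=3 Left ⇒ loc=A A=dirty B=clear
t=4 Right ⇒ loc=B A=dirty B=clear
t=5 Suck ⇒ loc=B A=dirty B=clear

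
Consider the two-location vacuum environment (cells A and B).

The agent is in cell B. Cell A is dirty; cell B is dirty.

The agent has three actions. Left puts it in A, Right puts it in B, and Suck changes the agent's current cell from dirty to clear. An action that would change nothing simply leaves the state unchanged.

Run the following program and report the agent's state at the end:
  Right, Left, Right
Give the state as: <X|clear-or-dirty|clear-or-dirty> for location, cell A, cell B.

[1] after Right: <B|dirty|dirty>
[2] after Left: <A|dirty|dirty>
[3] after Right: <B|dirty|dirty>

<B|dirty|dirty>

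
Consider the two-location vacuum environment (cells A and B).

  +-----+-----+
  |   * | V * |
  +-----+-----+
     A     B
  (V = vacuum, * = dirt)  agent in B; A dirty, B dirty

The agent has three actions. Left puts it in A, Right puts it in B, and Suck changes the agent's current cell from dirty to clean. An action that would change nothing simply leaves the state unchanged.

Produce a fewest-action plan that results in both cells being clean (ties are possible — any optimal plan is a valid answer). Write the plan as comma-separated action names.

1) do Suck; now in B — A dirty, B clean
2) do Left; now in A — A dirty, B clean
3) do Suck; now in A — A clean, B clean
min 3: Suck B + move + Suck A

Suck, Left, Suck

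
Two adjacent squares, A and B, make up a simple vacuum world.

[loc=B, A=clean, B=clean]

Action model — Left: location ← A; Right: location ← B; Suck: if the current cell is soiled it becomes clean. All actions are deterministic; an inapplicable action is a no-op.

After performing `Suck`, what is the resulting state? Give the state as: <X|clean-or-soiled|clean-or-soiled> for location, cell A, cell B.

<B|clean|clean>

start: <B|clean|clean>
1. Suck → <B|clean|clean>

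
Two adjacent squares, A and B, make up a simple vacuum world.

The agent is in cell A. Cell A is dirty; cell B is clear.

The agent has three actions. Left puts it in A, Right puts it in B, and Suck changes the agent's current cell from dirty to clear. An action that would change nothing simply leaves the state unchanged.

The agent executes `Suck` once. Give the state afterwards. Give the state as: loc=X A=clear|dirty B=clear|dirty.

start: loc=A A=dirty B=clear
t=1 Suck ⇒ loc=A A=clear B=clear

loc=A A=clear B=clear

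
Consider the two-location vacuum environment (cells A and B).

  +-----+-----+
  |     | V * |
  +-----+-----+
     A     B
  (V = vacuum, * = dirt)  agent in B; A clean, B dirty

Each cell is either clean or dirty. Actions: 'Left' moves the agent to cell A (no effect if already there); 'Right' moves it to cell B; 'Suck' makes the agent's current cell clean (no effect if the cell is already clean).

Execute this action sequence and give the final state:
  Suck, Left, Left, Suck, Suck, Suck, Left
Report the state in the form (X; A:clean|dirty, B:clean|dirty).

1) do Suck; now (B; A:clean, B:clean)
2) do Left; now (A; A:clean, B:clean)
3) do Left; now (A; A:clean, B:clean)
4) do Suck; now (A; A:clean, B:clean)
5) do Suck; now (A; A:clean, B:clean)
6) do Suck; now (A; A:clean, B:clean)
7) do Left; now (A; A:clean, B:clean)

(A; A:clean, B:clean)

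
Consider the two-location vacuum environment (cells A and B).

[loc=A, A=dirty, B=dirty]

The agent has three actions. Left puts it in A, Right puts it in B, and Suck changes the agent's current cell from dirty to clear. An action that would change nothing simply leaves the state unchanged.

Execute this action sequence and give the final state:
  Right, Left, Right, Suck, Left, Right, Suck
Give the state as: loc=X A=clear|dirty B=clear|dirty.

1. Right → loc=B A=dirty B=dirty
2. Left → loc=A A=dirty B=dirty
3. Right → loc=B A=dirty B=dirty
4. Suck → loc=B A=dirty B=clear
5. Left → loc=A A=dirty B=clear
6. Right → loc=B A=dirty B=clear
7. Suck → loc=B A=dirty B=clear

loc=B A=dirty B=clear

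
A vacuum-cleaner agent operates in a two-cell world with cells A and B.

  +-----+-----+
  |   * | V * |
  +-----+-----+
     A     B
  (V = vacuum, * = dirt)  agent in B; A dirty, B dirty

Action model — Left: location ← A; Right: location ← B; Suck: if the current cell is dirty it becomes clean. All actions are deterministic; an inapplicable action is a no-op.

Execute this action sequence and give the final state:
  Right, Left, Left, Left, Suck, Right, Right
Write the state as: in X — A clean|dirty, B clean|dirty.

in B — A clean, B dirty

1) do Right; now in B — A dirty, B dirty
2) do Left; now in A — A dirty, B dirty
3) do Left; now in A — A dirty, B dirty
4) do Left; now in A — A dirty, B dirty
5) do Suck; now in A — A clean, B dirty
6) do Right; now in B — A clean, B dirty
7) do Right; now in B — A clean, B dirty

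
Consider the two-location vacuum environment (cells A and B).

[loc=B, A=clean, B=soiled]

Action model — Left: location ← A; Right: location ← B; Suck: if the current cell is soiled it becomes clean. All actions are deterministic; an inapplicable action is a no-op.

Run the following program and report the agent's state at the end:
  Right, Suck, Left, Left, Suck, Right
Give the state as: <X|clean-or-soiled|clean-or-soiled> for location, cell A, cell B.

t=1 Right ⇒ <B|clean|soiled>
t=2 Suck ⇒ <B|clean|clean>
t=3 Left ⇒ <A|clean|clean>
t=4 Left ⇒ <A|clean|clean>
t=5 Suck ⇒ <A|clean|clean>
t=6 Right ⇒ <B|clean|clean>

<B|clean|clean>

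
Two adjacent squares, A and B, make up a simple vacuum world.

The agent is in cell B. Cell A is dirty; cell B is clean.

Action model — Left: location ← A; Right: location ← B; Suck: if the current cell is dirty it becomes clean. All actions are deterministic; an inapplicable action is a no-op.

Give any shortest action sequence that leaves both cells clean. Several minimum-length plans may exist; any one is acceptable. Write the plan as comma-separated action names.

Left, Suck

[1] after Left: loc=A A=dirty B=clean
[2] after Suck: loc=A A=clean B=clean
min 2: go A then Suck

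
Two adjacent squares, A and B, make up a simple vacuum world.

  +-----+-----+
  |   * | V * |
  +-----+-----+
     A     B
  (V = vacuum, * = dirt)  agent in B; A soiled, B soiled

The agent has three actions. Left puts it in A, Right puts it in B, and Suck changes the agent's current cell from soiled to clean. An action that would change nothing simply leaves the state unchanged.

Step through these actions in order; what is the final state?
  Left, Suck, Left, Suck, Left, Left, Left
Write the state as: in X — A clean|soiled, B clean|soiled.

in A — A clean, B soiled

t=1 Left ⇒ in A — A soiled, B soiled
t=2 Suck ⇒ in A — A clean, B soiled
t=3 Left ⇒ in A — A clean, B soiled
t=4 Suck ⇒ in A — A clean, B soiled
t=5 Left ⇒ in A — A clean, B soiled
t=6 Left ⇒ in A — A clean, B soiled
t=7 Left ⇒ in A — A clean, B soiled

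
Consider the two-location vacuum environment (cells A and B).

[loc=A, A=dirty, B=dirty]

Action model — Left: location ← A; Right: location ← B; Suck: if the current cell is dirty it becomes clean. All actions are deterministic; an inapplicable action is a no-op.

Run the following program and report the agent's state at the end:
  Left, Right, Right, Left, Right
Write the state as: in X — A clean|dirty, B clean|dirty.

in B — A dirty, B dirty

1. Left → in A — A dirty, B dirty
2. Right → in B — A dirty, B dirty
3. Right → in B — A dirty, B dirty
4. Left → in A — A dirty, B dirty
5. Right → in B — A dirty, B dirty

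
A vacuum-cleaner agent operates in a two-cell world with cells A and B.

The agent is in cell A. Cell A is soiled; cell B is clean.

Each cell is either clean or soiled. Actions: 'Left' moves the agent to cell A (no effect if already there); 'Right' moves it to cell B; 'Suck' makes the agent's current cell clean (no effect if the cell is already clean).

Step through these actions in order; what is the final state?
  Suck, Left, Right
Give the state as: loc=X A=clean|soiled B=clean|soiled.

1) do Suck; now loc=A A=clean B=clean
2) do Left; now loc=A A=clean B=clean
3) do Right; now loc=B A=clean B=clean

loc=B A=clean B=clean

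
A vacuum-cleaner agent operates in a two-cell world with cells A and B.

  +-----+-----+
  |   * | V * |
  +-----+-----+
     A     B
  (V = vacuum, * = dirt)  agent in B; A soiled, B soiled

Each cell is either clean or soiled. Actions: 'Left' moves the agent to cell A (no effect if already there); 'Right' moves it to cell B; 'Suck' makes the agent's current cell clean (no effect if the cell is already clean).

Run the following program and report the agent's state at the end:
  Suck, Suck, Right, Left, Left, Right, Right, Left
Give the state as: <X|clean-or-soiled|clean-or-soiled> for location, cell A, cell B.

<A|soiled|clean>

[1] after Suck: <B|soiled|clean>
[2] after Suck: <B|soiled|clean>
[3] after Right: <B|soiled|clean>
[4] after Left: <A|soiled|clean>
[5] after Left: <A|soiled|clean>
[6] after Right: <B|soiled|clean>
[7] after Right: <B|soiled|clean>
[8] after Left: <A|soiled|clean>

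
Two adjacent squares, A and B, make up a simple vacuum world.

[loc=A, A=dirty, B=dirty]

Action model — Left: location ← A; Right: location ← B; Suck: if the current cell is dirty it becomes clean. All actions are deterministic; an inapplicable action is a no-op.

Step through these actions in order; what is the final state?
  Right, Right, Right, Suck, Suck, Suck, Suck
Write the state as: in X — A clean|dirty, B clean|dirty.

step 1/7 (Right): in B — A dirty, B dirty
step 2/7 (Right): in B — A dirty, B dirty
step 3/7 (Right): in B — A dirty, B dirty
step 4/7 (Suck): in B — A dirty, B clean
step 5/7 (Suck): in B — A dirty, B clean
step 6/7 (Suck): in B — A dirty, B clean
step 7/7 (Suck): in B — A dirty, B clean

in B — A dirty, B clean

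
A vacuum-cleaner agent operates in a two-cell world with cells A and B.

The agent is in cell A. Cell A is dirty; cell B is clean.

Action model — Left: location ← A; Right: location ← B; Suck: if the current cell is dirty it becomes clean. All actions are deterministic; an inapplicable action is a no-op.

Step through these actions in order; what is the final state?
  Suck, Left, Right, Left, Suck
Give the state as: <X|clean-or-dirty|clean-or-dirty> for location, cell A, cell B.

1) do Suck; now <A|clean|clean>
2) do Left; now <A|clean|clean>
3) do Right; now <B|clean|clean>
4) do Left; now <A|clean|clean>
5) do Suck; now <A|clean|clean>

<A|clean|clean>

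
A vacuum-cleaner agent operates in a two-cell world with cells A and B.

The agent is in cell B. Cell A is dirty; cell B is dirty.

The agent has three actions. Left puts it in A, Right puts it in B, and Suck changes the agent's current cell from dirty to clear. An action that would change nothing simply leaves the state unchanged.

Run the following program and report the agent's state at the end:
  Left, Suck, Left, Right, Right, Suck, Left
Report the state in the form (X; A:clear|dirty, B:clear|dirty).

[1] after Left: (A; A:dirty, B:dirty)
[2] after Suck: (A; A:clear, B:dirty)
[3] after Left: (A; A:clear, B:dirty)
[4] after Right: (B; A:clear, B:dirty)
[5] after Right: (B; A:clear, B:dirty)
[6] after Suck: (B; A:clear, B:clear)
[7] after Left: (A; A:clear, B:clear)

(A; A:clear, B:clear)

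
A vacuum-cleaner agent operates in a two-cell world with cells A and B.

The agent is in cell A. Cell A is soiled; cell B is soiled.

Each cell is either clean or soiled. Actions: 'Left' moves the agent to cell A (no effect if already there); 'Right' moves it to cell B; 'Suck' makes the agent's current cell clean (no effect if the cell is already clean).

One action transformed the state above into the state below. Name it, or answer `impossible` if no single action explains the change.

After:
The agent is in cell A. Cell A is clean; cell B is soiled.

Suck

try  Left: loc=A A=soiled B=soiled
try Right: loc=B A=soiled B=soiled
try  Suck: loc=A A=clean B=soiled  ← match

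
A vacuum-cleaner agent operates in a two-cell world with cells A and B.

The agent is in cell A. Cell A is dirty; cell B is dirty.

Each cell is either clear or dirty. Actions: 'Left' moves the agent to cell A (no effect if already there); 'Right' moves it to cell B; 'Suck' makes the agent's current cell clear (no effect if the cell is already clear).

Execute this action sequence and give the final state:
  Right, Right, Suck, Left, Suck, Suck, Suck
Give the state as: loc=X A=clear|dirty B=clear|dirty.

loc=A A=clear B=clear

step 1/7 (Right): loc=B A=dirty B=dirty
step 2/7 (Right): loc=B A=dirty B=dirty
step 3/7 (Suck): loc=B A=dirty B=clear
step 4/7 (Left): loc=A A=dirty B=clear
step 5/7 (Suck): loc=A A=clear B=clear
step 6/7 (Suck): loc=A A=clear B=clear
step 7/7 (Suck): loc=A A=clear B=clear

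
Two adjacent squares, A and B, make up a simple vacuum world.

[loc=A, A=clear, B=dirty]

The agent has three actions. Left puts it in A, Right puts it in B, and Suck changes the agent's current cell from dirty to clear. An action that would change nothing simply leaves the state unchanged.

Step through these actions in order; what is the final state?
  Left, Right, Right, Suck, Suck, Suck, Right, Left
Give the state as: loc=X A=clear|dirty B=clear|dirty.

1. Left → loc=A A=clear B=dirty
2. Right → loc=B A=clear B=dirty
3. Right → loc=B A=clear B=dirty
4. Suck → loc=B A=clear B=clear
5. Suck → loc=B A=clear B=clear
6. Suck → loc=B A=clear B=clear
7. Right → loc=B A=clear B=clear
8. Left → loc=A A=clear B=clear

loc=A A=clear B=clear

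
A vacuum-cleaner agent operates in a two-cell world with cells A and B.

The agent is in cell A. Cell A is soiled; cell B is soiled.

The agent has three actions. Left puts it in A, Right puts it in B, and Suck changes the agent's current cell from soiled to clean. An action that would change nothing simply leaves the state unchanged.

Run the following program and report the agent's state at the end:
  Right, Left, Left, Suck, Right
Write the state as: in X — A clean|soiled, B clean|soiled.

in B — A clean, B soiled

1. Right → in B — A soiled, B soiled
2. Left → in A — A soiled, B soiled
3. Left → in A — A soiled, B soiled
4. Suck → in A — A clean, B soiled
5. Right → in B — A clean, B soiled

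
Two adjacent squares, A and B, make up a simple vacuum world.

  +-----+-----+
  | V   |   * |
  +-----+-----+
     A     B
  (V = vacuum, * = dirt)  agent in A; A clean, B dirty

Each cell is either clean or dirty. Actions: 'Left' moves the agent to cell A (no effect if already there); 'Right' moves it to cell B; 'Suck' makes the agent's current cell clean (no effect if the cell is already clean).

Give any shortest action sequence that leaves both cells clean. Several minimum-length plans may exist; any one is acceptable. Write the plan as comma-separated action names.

1) do Right; now <B|clean|dirty>
2) do Suck; now <B|clean|clean>
min 2: go B then Suck

Right, Suck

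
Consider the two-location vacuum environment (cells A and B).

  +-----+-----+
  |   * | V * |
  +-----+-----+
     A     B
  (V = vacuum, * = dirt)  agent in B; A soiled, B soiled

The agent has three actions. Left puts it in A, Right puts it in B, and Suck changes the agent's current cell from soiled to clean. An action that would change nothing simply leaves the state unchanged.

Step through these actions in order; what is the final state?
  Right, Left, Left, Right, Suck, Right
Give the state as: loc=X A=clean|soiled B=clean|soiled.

t=1 Right ⇒ loc=B A=soiled B=soiled
t=2 Left ⇒ loc=A A=soiled B=soiled
t=3 Left ⇒ loc=A A=soiled B=soiled
t=4 Right ⇒ loc=B A=soiled B=soiled
t=5 Suck ⇒ loc=B A=soiled B=clean
t=6 Right ⇒ loc=B A=soiled B=clean

loc=B A=soiled B=clean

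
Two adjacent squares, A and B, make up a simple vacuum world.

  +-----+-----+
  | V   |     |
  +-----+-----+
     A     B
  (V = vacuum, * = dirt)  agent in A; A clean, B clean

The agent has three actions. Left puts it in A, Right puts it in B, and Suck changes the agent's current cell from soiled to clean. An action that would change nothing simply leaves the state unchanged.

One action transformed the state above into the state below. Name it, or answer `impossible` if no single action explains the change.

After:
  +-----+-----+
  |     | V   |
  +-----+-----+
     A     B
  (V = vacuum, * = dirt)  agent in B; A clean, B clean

try  Left: (A; A:clean, B:clean)
try Right: (B; A:clean, B:clean)  ← match
try  Suck: (A; A:clean, B:clean)

Right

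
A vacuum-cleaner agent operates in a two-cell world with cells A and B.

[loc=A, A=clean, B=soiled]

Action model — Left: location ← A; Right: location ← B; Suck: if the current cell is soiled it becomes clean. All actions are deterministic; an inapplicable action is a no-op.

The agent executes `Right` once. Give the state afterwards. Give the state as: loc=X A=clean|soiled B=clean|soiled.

loc=B A=clean B=soiled

start: loc=A A=clean B=soiled
Right (#1): loc=B A=clean B=soiled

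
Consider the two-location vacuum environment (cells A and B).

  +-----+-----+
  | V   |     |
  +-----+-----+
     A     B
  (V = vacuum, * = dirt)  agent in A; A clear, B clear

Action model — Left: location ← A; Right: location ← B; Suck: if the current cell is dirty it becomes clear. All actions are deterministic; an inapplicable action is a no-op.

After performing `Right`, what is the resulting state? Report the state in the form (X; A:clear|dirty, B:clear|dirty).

start: (A; A:clear, B:clear)
Right (#1): (B; A:clear, B:clear)

(B; A:clear, B:clear)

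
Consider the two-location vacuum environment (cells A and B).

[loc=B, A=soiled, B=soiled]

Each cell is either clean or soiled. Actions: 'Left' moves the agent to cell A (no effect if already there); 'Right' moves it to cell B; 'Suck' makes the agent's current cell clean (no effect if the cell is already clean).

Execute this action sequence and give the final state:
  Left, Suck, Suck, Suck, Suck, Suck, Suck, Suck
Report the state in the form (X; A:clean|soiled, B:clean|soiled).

step 1/8 (Left): (A; A:soiled, B:soiled)
step 2/8 (Suck): (A; A:clean, B:soiled)
step 3/8 (Suck): (A; A:clean, B:soiled)
step 4/8 (Suck): (A; A:clean, B:soiled)
step 5/8 (Suck): (A; A:clean, B:soiled)
step 6/8 (Suck): (A; A:clean, B:soiled)
step 7/8 (Suck): (A; A:clean, B:soiled)
step 8/8 (Suck): (A; A:clean, B:soiled)

(A; A:clean, B:soiled)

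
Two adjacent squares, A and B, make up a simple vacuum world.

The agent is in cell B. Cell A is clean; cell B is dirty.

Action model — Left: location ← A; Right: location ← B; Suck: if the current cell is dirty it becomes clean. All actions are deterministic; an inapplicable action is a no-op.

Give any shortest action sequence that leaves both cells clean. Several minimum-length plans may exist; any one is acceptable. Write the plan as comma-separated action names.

step 1/1 (Suck): in B — A clean, B clean
min 1: B is dirty, one Suck

Suck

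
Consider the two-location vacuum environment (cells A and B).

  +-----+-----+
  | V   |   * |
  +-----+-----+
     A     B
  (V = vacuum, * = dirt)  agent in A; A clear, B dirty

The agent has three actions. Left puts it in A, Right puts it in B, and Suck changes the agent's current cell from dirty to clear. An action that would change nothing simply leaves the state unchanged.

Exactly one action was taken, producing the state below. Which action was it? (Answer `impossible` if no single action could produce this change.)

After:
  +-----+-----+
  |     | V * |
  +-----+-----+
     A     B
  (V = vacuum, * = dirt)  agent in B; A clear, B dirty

try  Left: (A; A:clear, B:dirty)
try Right: (B; A:clear, B:dirty)  ← match
try  Suck: (A; A:clear, B:dirty)

Right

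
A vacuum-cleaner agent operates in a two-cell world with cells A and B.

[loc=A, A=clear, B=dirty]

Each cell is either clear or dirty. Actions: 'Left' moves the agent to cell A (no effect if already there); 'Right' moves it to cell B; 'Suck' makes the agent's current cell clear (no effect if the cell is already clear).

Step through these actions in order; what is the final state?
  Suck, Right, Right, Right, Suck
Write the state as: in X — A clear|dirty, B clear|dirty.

in B — A clear, B clear

t=1 Suck ⇒ in A — A clear, B dirty
t=2 Right ⇒ in B — A clear, B dirty
t=3 Right ⇒ in B — A clear, B dirty
t=4 Right ⇒ in B — A clear, B dirty
t=5 Suck ⇒ in B — A clear, B clear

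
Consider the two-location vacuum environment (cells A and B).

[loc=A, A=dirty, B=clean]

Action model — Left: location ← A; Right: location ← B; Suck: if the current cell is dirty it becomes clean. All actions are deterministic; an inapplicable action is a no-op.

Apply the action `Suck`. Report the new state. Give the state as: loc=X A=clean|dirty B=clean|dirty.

loc=A A=clean B=clean

start: loc=A A=dirty B=clean
1) do Suck; now loc=A A=clean B=clean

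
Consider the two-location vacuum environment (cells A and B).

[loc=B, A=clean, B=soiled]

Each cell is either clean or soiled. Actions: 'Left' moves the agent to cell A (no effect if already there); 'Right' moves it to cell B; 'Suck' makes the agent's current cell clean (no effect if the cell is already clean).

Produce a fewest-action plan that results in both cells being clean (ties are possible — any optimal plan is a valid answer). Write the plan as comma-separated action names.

Suck (#1): <B|clean|clean>
min 1: B is soiled, one Suck

Suck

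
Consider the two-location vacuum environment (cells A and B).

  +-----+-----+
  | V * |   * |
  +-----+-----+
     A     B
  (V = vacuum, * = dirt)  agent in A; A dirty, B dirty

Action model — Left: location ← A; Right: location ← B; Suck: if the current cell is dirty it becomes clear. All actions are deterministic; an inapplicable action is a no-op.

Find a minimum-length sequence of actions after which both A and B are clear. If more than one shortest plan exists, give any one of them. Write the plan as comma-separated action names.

[1] after Suck: in A — A clear, B dirty
[2] after Right: in B — A clear, B dirty
[3] after Suck: in B — A clear, B clear
min 3: Suck A + move + Suck B

Suck, Right, Suck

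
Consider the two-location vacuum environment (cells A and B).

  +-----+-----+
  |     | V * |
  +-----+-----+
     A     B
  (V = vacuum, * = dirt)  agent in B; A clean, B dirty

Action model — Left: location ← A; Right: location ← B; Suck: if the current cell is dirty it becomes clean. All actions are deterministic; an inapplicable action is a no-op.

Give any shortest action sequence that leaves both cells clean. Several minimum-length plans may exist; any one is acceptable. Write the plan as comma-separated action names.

Suck

Suck (#1): (B; A:clean, B:clean)
min 1: B is dirty, one Suck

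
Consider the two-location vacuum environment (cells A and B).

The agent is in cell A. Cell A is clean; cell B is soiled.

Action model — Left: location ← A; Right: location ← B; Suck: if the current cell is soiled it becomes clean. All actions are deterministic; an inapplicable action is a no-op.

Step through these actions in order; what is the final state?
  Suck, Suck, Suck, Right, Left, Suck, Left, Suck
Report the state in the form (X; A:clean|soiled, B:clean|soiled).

(A; A:clean, B:soiled)

[1] after Suck: (A; A:clean, B:soiled)
[2] after Suck: (A; A:clean, B:soiled)
[3] after Suck: (A; A:clean, B:soiled)
[4] after Right: (B; A:clean, B:soiled)
[5] after Left: (A; A:clean, B:soiled)
[6] after Suck: (A; A:clean, B:soiled)
[7] after Left: (A; A:clean, B:soiled)
[8] after Suck: (A; A:clean, B:soiled)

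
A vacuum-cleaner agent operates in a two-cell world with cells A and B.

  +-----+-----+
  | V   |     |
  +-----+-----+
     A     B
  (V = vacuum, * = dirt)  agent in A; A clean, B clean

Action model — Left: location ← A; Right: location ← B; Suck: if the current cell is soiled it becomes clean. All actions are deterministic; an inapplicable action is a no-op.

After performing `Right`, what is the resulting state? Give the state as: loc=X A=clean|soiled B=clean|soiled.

loc=B A=clean B=clean

start: loc=A A=clean B=clean
t=1 Right ⇒ loc=B A=clean B=clean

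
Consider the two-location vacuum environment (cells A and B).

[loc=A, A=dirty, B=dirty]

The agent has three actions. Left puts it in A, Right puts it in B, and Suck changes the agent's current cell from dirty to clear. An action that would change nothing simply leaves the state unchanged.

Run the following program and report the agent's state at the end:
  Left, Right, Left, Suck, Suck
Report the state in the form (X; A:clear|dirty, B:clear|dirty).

(A; A:clear, B:dirty)

Left (#1): (A; A:dirty, B:dirty)
Right (#2): (B; A:dirty, B:dirty)
Left (#3): (A; A:dirty, B:dirty)
Suck (#4): (A; A:clear, B:dirty)
Suck (#5): (A; A:clear, B:dirty)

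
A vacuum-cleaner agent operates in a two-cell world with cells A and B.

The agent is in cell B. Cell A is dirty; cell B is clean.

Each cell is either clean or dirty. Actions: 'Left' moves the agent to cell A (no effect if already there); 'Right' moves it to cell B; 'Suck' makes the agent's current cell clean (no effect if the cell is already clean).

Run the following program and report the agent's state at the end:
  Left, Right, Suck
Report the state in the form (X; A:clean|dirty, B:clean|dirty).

(B; A:dirty, B:clean)

[1] after Left: (A; A:dirty, B:clean)
[2] after Right: (B; A:dirty, B:clean)
[3] after Suck: (B; A:dirty, B:clean)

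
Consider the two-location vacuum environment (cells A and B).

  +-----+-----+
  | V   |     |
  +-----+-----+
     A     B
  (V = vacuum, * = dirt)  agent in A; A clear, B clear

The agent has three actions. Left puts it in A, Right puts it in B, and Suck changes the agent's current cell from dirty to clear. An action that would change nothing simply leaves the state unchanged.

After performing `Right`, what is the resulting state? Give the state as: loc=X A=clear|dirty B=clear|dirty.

loc=B A=clear B=clear

start: loc=A A=clear B=clear
1) do Right; now loc=B A=clear B=clear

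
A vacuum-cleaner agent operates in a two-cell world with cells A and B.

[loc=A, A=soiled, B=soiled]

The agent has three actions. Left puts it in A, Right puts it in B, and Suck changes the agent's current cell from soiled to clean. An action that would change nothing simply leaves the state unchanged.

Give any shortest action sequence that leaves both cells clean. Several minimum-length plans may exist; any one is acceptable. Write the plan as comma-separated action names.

[1] after Suck: loc=A A=clean B=soiled
[2] after Right: loc=B A=clean B=soiled
[3] after Suck: loc=B A=clean B=clean
min 3: Suck A + move + Suck B

Suck, Right, Suck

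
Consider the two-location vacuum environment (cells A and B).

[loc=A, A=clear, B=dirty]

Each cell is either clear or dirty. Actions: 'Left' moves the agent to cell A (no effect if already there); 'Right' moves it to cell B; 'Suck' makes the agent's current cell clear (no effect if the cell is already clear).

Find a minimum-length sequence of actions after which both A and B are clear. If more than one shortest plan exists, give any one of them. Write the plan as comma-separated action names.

step 1/2 (Right): loc=B A=clear B=dirty
step 2/2 (Suck): loc=B A=clear B=clear
min 2: go B then Suck

Right, Suck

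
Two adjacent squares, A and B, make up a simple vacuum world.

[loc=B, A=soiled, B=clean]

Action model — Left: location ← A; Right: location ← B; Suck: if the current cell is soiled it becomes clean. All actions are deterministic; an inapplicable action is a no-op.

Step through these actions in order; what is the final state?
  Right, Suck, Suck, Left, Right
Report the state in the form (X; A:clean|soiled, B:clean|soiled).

1. Right → (B; A:soiled, B:clean)
2. Suck → (B; A:soiled, B:clean)
3. Suck → (B; A:soiled, B:clean)
4. Left → (A; A:soiled, B:clean)
5. Right → (B; A:soiled, B:clean)

(B; A:soiled, B:clean)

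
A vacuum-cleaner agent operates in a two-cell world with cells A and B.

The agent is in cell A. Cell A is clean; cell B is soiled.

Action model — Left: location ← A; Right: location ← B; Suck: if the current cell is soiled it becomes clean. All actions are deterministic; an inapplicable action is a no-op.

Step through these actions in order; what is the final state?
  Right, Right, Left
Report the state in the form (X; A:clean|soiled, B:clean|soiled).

(A; A:clean, B:soiled)

Right (#1): (B; A:clean, B:soiled)
Right (#2): (B; A:clean, B:soiled)
Left (#3): (A; A:clean, B:soiled)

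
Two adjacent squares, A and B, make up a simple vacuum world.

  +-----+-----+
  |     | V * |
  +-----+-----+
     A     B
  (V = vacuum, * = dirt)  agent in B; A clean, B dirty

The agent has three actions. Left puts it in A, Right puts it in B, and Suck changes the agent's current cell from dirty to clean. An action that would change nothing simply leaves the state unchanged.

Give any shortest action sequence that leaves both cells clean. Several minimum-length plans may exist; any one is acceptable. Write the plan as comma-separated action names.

Suck

Suck (#1): loc=B A=clean B=clean
min 1: B is dirty, one Suck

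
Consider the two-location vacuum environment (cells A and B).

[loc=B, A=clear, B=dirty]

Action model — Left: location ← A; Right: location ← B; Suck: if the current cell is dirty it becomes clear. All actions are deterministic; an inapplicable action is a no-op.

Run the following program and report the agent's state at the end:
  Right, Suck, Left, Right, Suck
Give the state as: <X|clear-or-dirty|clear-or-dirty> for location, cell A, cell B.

1) do Right; now <B|clear|dirty>
2) do Suck; now <B|clear|clear>
3) do Left; now <A|clear|clear>
4) do Right; now <B|clear|clear>
5) do Suck; now <B|clear|clear>

<B|clear|clear>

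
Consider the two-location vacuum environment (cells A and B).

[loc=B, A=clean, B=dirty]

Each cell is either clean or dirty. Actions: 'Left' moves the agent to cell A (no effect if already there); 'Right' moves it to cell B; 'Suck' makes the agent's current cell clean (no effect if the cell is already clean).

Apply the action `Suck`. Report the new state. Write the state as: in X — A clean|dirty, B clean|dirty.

in B — A clean, B clean

start: in B — A clean, B dirty
t=1 Suck ⇒ in B — A clean, B clean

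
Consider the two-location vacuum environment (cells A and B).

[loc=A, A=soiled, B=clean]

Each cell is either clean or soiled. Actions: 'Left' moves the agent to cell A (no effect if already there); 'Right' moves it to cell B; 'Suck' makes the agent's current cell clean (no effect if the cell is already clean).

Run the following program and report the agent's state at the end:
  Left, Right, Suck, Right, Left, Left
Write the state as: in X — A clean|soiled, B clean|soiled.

1) do Left; now in A — A soiled, B clean
2) do Right; now in B — A soiled, B clean
3) do Suck; now in B — A soiled, B clean
4) do Right; now in B — A soiled, B clean
5) do Left; now in A — A soiled, B clean
6) do Left; now in A — A soiled, B clean

in A — A soiled, B clean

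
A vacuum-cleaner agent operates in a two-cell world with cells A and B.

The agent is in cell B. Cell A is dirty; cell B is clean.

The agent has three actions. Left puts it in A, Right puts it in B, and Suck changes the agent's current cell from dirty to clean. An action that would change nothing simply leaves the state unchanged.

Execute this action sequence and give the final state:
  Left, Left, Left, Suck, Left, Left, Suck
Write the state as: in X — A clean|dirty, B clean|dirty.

in A — A clean, B clean

Left (#1): in A — A dirty, B clean
Left (#2): in A — A dirty, B clean
Left (#3): in A — A dirty, B clean
Suck (#4): in A — A clean, B clean
Left (#5): in A — A clean, B clean
Left (#6): in A — A clean, B clean
Suck (#7): in A — A clean, B clean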